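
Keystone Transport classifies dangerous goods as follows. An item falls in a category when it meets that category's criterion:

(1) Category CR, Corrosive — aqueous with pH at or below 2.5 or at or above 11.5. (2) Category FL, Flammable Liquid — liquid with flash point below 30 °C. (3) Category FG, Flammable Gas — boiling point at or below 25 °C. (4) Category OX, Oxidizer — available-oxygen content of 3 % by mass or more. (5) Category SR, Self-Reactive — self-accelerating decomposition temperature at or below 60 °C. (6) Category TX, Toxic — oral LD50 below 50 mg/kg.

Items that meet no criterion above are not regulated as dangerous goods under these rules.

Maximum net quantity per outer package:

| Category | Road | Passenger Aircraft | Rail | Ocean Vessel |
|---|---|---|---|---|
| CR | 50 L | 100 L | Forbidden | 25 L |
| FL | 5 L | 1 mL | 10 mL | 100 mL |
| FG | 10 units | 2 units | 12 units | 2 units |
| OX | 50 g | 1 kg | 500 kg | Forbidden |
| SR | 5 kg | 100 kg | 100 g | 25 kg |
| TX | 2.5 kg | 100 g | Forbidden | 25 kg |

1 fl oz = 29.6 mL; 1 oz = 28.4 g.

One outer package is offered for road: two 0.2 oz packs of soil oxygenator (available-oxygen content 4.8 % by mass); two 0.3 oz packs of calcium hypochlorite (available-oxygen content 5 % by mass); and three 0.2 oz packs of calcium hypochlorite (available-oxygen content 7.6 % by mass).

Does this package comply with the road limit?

Soil oxygenator: available-oxygen content 4.8 % by mass ≥ 3 % by mass → Category OX (Oxidizer).
Available-oxygen content 5 % by mass meets the Category OX criterion (Oxidizer), so the calcium hypochlorite is Category OX.
With available-oxygen content 7.6 % by mass (≥ 3 % by mass), the calcium hypochlorite falls in Category OX.
Category OX net quantity: (two 0.2 oz packs = 11.36 g) + (two 0.3 oz packs = 17.04 g) + (three 0.2 oz packs = 17.04 g) = 45.44 g.
45.44 g is within the road limit of 50 g for Category OX.

Yes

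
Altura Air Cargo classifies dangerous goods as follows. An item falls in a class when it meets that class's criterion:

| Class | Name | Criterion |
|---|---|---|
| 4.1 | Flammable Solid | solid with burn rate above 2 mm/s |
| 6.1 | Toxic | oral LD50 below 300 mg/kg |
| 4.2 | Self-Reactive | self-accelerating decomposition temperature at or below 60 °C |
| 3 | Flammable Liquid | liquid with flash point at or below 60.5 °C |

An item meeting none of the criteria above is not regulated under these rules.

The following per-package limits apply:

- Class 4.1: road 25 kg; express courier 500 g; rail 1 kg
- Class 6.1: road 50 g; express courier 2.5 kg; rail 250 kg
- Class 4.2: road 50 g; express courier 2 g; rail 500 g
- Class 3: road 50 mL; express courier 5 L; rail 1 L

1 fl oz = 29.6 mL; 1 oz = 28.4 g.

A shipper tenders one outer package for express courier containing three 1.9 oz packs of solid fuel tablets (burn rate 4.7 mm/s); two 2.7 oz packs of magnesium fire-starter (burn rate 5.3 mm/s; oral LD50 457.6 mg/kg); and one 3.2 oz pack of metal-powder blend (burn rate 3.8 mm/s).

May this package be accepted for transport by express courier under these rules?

With burn rate 4.7 mm/s (> 2 mm/s), the solid fuel tablets fall in Class 4.1.
Burn rate 5.3 mm/s meets the Class 4.1 criterion (Flammable Solid), so the magnesium fire-starter is Class 4.1.
The metal-powder blend has burn rate 3.8 mm/s, which is > 2 mm/s, so it is Class 4.1 (Flammable Solid).
Class 4.1 net quantity: (three 1.9 oz packs = 161.88 g) + (two 2.7 oz packs = 153.36 g) + (one 3.2 oz pack = 90.88 g) = 406.12 g.
406.12 g is within the express courier limit of 500 g for Class 4.1.

Yes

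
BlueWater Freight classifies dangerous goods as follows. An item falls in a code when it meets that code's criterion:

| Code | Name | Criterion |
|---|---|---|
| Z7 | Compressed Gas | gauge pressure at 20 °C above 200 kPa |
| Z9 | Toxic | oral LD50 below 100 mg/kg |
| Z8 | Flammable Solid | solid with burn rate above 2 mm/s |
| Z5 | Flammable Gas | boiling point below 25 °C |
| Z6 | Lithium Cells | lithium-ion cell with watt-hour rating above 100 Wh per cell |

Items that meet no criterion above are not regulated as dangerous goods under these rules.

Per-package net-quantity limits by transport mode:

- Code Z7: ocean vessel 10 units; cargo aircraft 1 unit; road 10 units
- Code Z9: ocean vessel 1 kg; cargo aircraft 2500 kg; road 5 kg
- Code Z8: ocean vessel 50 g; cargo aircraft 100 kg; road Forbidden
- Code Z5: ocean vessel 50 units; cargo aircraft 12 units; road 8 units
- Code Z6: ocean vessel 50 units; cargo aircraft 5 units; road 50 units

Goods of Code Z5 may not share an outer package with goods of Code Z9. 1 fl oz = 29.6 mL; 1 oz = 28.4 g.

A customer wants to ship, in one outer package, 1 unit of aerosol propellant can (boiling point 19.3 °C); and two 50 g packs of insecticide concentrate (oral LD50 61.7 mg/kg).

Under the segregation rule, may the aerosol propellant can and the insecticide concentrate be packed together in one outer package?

The aerosol propellant can has boiling point 19.3 °C, which is < 25 °C, so it is Code Z5 (Flammable Gas).
The insecticide concentrate has oral LD50 61.7 mg/kg, which is < 100 mg/kg, so it is Code Z9 (Toxic).
Code Z5 and Code Z9 may not share an outer package.

No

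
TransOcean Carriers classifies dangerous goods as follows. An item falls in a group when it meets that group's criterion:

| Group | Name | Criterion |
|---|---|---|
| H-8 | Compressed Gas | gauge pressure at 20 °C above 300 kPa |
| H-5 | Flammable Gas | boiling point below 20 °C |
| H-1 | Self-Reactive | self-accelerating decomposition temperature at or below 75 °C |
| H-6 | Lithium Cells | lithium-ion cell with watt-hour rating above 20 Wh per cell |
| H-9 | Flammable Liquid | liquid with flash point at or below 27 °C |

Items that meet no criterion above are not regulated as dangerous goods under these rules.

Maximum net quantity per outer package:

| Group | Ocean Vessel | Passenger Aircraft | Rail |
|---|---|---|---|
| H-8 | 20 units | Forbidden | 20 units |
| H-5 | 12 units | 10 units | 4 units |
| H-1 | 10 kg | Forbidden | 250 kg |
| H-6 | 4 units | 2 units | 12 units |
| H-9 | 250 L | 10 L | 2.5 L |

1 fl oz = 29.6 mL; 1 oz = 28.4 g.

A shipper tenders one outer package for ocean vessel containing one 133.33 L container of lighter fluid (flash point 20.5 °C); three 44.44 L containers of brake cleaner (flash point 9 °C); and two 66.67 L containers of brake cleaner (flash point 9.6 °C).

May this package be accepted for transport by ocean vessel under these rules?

No

With flash point 20.5 °C (≤ 27 °C), the lighter fluid falls in Group H-9.
Brake cleaner: flash point 9 °C ≤ 27 °C → Group H-9 (Flammable Liquid).
Flash point 9.6 °C meets the Group H-9 criterion (Flammable Liquid), so the brake cleaner is Group H-9.
Group H-9 net quantity: 133.33 L + (three 44.44 L containers = 133.32 L) + (two 66.67 L containers = 133.34 L) = 399.99 L.
399.99 L exceeds the ocean vessel limit of 250 L for Group H-9.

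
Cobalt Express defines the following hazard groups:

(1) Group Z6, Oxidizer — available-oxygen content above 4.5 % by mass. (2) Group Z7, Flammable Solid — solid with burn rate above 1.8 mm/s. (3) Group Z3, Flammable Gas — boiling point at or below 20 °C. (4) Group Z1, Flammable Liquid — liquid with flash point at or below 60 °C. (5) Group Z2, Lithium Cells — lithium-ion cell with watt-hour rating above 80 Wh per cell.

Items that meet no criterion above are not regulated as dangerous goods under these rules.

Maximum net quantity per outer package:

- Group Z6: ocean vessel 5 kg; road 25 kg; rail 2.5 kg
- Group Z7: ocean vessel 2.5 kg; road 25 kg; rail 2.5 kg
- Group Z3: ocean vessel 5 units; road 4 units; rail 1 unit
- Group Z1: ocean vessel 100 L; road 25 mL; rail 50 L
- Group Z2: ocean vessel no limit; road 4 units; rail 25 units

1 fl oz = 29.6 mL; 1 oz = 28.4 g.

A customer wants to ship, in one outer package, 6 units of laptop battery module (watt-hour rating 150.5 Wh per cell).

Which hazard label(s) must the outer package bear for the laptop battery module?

With watt-hour rating 150.5 Wh per cell (> 80 Wh per cell), the laptop battery module falls in Group Z2.
Only the Group Z2 label is required.

Group Z2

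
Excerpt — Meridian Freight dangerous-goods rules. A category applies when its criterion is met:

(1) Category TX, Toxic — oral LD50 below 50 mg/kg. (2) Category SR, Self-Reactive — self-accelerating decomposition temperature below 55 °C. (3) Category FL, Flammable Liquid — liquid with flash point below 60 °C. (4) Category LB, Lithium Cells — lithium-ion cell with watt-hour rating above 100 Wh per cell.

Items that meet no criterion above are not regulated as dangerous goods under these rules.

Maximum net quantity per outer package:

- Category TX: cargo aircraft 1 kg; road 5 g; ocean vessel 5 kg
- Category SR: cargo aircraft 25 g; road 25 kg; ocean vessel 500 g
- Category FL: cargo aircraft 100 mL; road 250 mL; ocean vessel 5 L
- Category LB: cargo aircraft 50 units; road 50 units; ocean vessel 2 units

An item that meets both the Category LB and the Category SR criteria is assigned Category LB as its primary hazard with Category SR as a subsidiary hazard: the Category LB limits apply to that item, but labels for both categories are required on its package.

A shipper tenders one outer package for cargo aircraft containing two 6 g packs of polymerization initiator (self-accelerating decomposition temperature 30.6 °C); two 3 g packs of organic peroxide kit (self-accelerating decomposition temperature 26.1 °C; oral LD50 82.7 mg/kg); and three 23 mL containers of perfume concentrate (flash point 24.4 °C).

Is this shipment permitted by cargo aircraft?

Self-accelerating decomposition temperature 30.6 °C meets the Category SR criterion (Self-Reactive), so the polymerization initiator is Category SR.
Organic peroxide kit: self-accelerating decomposition temperature 26.1 °C < 55 °C → Category SR (Self-Reactive).
With flash point 24.4 °C (< 60 °C), the perfume concentrate falls in Category FL.
Total Category SR: (two 6 g packs = 12 g) + (two 3 g packs = 6 g) = 18 g.
That is within the Category SR cargo aircraft limit of 25 g.
Category FL quantity: three 23 mL containers = 69 mL.
That is within the Category FL cargo aircraft limit of 100 mL.
Every hazard category is within its cargo aircraft limit and no segregation rule is violated.

Yes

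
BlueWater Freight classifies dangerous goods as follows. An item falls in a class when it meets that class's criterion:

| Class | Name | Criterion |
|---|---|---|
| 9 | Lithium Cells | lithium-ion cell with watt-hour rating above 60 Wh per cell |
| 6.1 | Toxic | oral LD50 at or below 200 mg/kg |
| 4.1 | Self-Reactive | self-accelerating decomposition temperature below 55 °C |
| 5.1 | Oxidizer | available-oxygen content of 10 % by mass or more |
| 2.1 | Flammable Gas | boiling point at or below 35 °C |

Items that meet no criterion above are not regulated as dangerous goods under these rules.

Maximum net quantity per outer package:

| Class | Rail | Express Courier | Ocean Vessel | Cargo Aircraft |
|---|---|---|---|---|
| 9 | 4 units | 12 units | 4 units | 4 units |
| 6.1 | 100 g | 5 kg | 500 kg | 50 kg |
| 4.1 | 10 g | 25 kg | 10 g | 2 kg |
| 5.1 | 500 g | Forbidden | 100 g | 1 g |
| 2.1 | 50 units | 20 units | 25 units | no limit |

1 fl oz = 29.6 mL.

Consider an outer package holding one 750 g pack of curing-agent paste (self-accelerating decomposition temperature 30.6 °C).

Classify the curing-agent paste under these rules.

Class 4.1

The curing-agent paste has self-accelerating decomposition temperature 30.6 °C, which is < 55 °C, so it is Class 4.1 (Self-Reactive).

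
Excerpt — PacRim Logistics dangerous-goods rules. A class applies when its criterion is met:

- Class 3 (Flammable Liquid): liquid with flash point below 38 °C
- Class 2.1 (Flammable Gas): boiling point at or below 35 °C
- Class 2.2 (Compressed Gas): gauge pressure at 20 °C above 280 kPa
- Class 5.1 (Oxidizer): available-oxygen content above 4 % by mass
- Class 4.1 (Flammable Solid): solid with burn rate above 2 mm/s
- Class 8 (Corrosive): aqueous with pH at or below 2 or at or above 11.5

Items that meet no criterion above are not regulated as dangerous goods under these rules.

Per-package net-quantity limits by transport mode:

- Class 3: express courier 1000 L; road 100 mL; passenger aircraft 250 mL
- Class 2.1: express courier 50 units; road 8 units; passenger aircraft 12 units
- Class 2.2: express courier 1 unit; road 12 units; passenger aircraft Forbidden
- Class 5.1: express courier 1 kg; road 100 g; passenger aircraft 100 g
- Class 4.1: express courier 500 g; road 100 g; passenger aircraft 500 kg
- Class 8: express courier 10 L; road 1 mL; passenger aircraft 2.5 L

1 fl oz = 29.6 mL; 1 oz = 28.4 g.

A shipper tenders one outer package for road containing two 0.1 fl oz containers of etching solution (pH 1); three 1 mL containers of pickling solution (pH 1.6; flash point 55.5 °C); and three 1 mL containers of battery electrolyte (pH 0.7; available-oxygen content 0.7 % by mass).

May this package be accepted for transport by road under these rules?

No

The etching solution has pH 1, which is ≤ 2, so it is Class 8 (Corrosive).
The pickling solution has pH 1.6, which is ≤ 2, so it is Class 8 (Corrosive).
Battery electrolyte: pH 0.7 ≤ 2 → Class 8 (Corrosive).
Class 8 net quantity: (two 0.1 fl oz containers = 5.92 mL) + (three 1 mL containers = 3 mL) + (three 1 mL containers = 3 mL) = 11.92 mL.
11.92 mL exceeds the road limit of 1 mL for Class 8.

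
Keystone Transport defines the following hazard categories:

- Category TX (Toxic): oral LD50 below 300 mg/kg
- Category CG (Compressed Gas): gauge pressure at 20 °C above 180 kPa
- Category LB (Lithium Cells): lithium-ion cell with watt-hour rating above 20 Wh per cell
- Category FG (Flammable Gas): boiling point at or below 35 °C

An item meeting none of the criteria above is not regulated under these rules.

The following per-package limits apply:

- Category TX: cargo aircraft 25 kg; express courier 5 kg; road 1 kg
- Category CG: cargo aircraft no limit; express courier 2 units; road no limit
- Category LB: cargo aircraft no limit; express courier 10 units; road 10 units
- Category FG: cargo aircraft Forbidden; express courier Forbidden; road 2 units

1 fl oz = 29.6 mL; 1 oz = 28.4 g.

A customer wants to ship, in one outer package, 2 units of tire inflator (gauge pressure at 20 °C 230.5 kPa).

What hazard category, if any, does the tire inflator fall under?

Category CG

The tire inflator has gauge pressure at 20 °C 230.5 kPa, which is > 180 kPa, so it is Category CG (Compressed Gas).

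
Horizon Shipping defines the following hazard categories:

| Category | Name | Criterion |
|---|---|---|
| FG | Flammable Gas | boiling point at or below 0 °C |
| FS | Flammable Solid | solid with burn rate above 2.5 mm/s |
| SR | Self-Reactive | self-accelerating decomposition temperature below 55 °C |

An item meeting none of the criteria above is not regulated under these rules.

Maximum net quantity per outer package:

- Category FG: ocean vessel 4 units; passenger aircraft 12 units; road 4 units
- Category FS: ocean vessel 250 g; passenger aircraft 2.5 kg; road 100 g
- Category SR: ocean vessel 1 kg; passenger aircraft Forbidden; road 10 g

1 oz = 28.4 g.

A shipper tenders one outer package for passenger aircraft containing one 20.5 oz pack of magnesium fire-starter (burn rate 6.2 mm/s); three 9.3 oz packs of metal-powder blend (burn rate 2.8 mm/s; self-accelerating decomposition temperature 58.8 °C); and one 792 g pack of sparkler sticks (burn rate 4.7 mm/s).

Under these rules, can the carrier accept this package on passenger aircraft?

Burn rate 6.2 mm/s meets the Category FS criterion (Flammable Solid), so the magnesium fire-starter is Category FS.
With burn rate 2.8 mm/s (> 2.5 mm/s), the metal-powder blend falls in Category FS.
The sparkler sticks have burn rate 4.7 mm/s, which is > 2.5 mm/s, so they are Category FS (Flammable Solid).
Total Category FS: (one 20.5 oz pack = 582.2 g) + (three 9.3 oz packs = 792.36 g) + 792 g = 2166.56 g.
2166.56 g is within the passenger aircraft limit of 2.5 kg for Category FS.

Yes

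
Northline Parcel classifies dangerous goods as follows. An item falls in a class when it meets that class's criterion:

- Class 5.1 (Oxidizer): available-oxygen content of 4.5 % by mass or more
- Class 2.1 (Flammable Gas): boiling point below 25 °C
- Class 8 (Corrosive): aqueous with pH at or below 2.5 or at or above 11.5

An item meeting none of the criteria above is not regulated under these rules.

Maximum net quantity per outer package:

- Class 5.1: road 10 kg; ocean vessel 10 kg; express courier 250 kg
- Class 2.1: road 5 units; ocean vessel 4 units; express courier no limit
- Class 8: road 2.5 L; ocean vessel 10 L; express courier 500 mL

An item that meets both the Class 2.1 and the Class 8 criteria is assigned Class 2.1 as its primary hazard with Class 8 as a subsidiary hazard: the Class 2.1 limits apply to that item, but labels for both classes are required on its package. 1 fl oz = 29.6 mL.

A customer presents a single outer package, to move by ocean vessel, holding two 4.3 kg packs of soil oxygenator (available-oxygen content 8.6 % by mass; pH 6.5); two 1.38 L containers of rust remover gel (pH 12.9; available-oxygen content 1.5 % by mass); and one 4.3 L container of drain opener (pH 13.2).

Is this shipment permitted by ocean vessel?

The soil oxygenator has available-oxygen content 8.6 % by mass, which is ≥ 4.5 % by mass, so it is Class 5.1 (Oxidizer).
pH 12.9 meets the Class 8 criterion (Corrosive), so the rust remover gel is Class 8.
pH 13.2 meets the Class 8 criterion (Corrosive), so the drain opener is Class 8.
Class 5.1 quantity: two 4.3 kg packs = 8.6 kg.
8.6 kg ≤ 10 kg (ocean vessel limit, Class 5.1) — within limit.
Class 8 net quantity: (two 1.38 L containers = 2.76 L) + 4.3 L = 7.06 L.
7.06 L is within the ocean vessel limit of 10 L for Class 8.
Every hazard class is within its ocean vessel limit and no segregation rule is violated.

Yes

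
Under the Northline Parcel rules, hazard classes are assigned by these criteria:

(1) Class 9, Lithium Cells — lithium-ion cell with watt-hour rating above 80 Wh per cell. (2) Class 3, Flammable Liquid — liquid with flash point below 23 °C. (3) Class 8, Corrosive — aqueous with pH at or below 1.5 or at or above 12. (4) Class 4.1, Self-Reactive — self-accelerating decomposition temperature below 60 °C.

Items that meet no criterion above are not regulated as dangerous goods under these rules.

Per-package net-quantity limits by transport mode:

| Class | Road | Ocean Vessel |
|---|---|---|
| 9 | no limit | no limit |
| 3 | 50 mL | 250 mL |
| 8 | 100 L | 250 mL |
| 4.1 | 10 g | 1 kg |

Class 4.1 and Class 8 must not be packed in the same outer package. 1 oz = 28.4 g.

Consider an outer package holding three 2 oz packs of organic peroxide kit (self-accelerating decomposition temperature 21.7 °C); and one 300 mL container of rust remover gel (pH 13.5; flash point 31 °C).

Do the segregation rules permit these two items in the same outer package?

The organic peroxide kit has self-accelerating decomposition temperature 21.7 °C, which is < 60 °C, so it is Class 4.1 (Self-Reactive).
With pH 13.5 (≥ 12), the rust remover gel falls in Class 8.
Class 4.1 and Class 8 may not share an outer package.

No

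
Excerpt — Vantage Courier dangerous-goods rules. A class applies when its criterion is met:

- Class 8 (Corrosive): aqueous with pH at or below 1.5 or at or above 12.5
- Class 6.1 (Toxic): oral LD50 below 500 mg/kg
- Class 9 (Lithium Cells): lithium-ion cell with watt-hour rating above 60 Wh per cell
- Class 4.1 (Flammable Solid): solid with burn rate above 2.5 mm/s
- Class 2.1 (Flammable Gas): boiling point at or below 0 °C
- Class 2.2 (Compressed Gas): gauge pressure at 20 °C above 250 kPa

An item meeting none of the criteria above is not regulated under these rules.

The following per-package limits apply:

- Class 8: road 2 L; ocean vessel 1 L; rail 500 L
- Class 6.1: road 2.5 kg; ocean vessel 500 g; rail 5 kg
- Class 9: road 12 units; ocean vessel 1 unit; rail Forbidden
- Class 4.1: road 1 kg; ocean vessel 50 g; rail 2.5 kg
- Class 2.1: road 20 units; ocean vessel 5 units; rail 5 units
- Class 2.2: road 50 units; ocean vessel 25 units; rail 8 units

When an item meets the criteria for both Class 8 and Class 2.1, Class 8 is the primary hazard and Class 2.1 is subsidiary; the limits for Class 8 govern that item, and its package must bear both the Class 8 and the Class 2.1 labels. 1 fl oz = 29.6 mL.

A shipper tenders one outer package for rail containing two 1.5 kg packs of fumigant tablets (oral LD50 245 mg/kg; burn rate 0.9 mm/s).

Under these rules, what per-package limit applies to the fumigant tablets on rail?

Oral LD50 245 mg/kg meets the Class 6.1 criterion (Toxic), so the fumigant tablets are Class 6.1.
The rail limit for Class 6.1 is 5 kg.

5 kg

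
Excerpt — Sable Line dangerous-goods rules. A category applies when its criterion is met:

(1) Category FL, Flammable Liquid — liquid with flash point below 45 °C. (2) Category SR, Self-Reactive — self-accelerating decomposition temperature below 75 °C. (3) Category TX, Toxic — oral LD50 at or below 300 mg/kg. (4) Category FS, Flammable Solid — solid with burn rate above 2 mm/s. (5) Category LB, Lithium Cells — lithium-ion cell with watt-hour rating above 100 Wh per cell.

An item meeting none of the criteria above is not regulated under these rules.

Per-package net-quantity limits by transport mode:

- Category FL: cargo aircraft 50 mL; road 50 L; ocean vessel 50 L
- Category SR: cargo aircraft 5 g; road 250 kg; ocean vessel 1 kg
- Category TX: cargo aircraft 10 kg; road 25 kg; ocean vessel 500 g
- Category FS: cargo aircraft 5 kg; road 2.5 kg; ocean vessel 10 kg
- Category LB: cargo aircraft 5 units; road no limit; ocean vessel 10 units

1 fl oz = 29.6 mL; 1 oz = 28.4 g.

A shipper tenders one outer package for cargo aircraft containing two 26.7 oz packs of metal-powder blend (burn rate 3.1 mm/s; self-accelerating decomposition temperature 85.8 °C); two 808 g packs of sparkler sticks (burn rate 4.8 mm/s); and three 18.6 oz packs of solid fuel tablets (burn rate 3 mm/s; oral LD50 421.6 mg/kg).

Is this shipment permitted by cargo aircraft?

Yes

The metal-powder blend has burn rate 3.1 mm/s, which is > 2 mm/s, so it is Category FS (Flammable Solid).
The sparkler sticks have burn rate 4.8 mm/s, which is > 2 mm/s, so they are Category FS (Flammable Solid).
Burn rate 3 mm/s meets the Category FS criterion (Flammable Solid), so the solid fuel tablets are Category FS.
Category FS net quantity: (two 26.7 oz packs = 1516.56 g) + (two 808 g packs = 1.616 kg) + (three 18.6 oz packs = 1584.72 g) = 4717.28 g.
4717.28 g ≤ 5 kg (cargo aircraft limit, Category FS) — within limit.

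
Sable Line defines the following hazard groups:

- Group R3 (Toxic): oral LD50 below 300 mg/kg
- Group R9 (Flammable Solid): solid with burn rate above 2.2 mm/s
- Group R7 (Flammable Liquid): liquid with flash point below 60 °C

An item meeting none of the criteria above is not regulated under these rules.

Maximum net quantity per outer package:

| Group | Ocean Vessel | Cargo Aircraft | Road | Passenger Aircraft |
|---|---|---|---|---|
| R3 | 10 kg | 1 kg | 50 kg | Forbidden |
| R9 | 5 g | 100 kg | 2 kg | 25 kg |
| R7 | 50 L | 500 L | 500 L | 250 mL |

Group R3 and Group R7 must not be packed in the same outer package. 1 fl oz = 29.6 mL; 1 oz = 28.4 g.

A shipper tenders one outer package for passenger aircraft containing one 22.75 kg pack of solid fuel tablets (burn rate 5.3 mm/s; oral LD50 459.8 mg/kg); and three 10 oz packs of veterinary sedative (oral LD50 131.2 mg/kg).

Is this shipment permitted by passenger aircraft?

No

With burn rate 5.3 mm/s (> 2.2 mm/s), the solid fuel tablets fall in Group R9.
Veterinary sedative: oral LD50 131.2 mg/kg < 300 mg/kg → Group R3 (Toxic).
Group R9 quantity: 22.75 kg.
That is within the Group R9 passenger aircraft limit of 25 kg.
Group R3 quantity: three 10 oz packs = 852 g.
Group R3 is Forbidden by passenger aircraft.
The segregation rule (Group R3 with Group R7) does not apply to Group R9 with Group R3.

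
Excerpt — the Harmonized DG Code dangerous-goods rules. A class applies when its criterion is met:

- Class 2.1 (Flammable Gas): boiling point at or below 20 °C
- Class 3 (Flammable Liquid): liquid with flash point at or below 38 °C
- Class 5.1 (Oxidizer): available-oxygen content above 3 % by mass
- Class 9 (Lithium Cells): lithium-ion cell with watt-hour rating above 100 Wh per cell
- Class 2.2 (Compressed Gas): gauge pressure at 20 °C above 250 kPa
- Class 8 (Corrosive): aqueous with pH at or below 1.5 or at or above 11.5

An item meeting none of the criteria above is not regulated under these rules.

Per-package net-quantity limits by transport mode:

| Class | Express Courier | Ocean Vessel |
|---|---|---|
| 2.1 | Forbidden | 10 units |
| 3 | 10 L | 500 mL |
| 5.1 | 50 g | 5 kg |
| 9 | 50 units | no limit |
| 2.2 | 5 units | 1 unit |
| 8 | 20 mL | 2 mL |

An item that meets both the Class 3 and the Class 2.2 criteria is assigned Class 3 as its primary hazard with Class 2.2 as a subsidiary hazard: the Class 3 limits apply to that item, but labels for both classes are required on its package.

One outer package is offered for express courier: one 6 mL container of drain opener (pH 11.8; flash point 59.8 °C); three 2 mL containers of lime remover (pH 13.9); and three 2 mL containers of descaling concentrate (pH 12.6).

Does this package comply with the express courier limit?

The drain opener has pH 11.8, which is ≥ 11.5, so it is Class 8 (Corrosive).
With pH 13.9 (≥ 11.5), the lime remover falls in Class 8.
With pH 12.6 (≥ 11.5), the descaling concentrate falls in Class 8.
Class 8 net quantity: 6 mL + (three 2 mL containers = 6 mL) + (three 2 mL containers = 6 mL) = 18 mL.
18 mL is within the express courier limit of 20 mL for Class 8.

Yes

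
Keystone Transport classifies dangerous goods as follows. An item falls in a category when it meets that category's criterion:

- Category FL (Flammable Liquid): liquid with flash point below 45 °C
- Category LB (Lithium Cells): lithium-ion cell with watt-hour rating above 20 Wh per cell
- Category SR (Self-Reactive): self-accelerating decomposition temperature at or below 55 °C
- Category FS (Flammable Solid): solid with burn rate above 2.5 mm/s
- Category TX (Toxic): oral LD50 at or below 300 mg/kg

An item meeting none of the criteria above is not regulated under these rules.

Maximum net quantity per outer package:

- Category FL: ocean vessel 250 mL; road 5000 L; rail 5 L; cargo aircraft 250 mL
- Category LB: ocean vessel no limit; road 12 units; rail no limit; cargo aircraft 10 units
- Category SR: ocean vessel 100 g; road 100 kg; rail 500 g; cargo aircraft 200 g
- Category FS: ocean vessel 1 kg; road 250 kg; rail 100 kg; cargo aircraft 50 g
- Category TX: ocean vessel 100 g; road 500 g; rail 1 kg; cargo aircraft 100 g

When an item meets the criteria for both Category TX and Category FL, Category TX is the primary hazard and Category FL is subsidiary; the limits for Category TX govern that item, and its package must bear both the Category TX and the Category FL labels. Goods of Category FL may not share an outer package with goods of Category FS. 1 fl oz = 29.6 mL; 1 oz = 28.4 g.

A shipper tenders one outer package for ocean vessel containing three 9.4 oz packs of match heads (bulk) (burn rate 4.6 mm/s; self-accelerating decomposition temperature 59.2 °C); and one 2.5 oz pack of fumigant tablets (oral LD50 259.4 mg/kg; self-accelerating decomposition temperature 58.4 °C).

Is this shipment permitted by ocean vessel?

With burn rate 4.6 mm/s (> 2.5 mm/s), the match heads (bulk) fall in Category FS.
Oral LD50 259.4 mg/kg meets the Category TX criterion (Toxic), so the fumigant tablets are Category TX.
Category FS quantity: three 9.4 oz packs = 800.88 g.
800.88 g ≤ 1 kg (ocean vessel limit, Category FS) — within limit.
Category TX quantity: one 2.5 oz pack = 71 g.
71 g is within the ocean vessel limit of 100 g for Category TX.
The segregation rule (Category FL with Category FS) does not apply to Category FS with Category TX.
Every hazard category is within its ocean vessel limit and no segregation rule is violated.

Yes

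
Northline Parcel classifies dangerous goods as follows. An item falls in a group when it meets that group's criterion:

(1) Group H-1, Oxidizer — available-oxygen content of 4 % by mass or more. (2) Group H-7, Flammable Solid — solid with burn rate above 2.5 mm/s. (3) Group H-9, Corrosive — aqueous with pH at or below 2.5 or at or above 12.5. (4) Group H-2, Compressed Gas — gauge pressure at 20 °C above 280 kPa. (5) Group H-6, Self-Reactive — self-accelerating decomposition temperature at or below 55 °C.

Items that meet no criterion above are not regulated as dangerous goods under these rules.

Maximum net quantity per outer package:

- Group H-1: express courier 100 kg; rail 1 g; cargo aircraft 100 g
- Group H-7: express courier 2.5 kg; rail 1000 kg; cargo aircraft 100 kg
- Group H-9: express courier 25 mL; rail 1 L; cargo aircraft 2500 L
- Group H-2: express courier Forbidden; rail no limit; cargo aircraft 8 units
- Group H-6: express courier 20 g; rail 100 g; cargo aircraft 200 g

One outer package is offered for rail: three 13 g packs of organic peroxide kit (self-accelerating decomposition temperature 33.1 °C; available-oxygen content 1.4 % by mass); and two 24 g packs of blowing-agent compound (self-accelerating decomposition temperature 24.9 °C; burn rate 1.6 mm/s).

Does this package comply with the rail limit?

Organic peroxide kit: self-accelerating decomposition temperature 33.1 °C ≤ 55 °C → Group H-6 (Self-Reactive).
With self-accelerating decomposition temperature 24.9 °C (≤ 55 °C), the blowing-agent compound falls in Group H-6.
Group H-6 net quantity: (three 13 g packs = 39 g) + (two 24 g packs = 48 g) = 87 g.
That is within the Group H-6 rail limit of 100 g.

Yes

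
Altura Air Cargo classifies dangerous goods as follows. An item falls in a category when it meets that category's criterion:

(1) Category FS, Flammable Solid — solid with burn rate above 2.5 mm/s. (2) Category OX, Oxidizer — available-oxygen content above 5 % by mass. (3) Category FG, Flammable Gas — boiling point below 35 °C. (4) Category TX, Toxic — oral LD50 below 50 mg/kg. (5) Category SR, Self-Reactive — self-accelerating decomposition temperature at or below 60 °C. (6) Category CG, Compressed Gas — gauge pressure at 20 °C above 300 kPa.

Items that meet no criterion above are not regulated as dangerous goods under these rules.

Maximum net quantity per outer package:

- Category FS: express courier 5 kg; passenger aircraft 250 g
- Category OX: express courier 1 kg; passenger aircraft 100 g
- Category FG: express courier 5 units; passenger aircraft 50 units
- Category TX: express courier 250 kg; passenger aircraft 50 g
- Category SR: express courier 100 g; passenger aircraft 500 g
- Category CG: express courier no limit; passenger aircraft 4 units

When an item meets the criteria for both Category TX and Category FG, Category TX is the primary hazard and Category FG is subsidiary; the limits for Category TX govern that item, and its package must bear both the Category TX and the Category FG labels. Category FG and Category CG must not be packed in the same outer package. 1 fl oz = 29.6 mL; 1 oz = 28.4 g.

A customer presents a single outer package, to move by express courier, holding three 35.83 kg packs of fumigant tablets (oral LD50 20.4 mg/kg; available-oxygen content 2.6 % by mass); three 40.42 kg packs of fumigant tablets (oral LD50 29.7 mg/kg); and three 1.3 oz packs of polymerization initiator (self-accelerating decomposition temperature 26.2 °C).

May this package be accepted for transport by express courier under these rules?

No

The fumigant tablets have oral LD50 20.4 mg/kg, which is < 50 mg/kg, so they are Category TX (Toxic).
Fumigant tablets: oral LD50 29.7 mg/kg < 50 mg/kg → Category TX (Toxic).
The polymerization initiator has self-accelerating decomposition temperature 26.2 °C, which is ≤ 60 °C, so it is Category SR (Self-Reactive).
Total Category TX: (three 35.83 kg packs = 107.49 kg) + (three 40.42 kg packs = 121.26 kg) = 228.75 kg.
228.75 kg is within the express courier limit of 250 kg for Category TX.
Category SR quantity: three 1.3 oz packs = 110.76 g.
110.76 g > 100 g (express courier limit, Category SR) — over the limit.
The segregation rule (Category FG with Category CG) does not apply to Category TX with Category SR.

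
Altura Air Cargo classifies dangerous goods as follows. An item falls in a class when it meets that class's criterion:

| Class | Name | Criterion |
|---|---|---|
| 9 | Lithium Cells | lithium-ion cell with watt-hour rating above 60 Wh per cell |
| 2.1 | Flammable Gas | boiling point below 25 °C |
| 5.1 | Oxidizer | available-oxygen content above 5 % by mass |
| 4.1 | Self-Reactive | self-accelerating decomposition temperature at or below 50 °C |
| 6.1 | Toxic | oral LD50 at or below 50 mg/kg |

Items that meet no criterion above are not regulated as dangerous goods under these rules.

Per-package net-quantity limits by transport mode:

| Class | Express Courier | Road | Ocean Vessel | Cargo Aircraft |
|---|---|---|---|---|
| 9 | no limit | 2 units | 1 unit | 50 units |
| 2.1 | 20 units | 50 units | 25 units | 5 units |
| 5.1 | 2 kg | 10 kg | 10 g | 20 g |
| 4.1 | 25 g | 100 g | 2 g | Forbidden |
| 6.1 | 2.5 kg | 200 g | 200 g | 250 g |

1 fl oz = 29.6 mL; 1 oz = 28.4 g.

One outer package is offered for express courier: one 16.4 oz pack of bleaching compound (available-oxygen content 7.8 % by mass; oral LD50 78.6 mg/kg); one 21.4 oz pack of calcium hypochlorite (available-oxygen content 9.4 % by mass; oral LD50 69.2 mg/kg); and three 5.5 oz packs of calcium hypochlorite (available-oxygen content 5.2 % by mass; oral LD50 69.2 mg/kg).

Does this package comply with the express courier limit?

With available-oxygen content 7.8 % by mass (> 5 % by mass), the bleaching compound falls in Class 5.1.
The calcium hypochlorite has available-oxygen content 9.4 % by mass, which is > 5 % by mass, so it is Class 5.1 (Oxidizer).
Available-oxygen content 5.2 % by mass meets the Class 5.1 criterion (Oxidizer), so the calcium hypochlorite is Class 5.1.
Total Class 5.1: (one 16.4 oz pack = 465.76 g) + (one 21.4 oz pack = 607.76 g) + (three 5.5 oz packs = 468.6 g) = 1542.12 g.
That is within the Class 5.1 express courier limit of 2 kg.

Yes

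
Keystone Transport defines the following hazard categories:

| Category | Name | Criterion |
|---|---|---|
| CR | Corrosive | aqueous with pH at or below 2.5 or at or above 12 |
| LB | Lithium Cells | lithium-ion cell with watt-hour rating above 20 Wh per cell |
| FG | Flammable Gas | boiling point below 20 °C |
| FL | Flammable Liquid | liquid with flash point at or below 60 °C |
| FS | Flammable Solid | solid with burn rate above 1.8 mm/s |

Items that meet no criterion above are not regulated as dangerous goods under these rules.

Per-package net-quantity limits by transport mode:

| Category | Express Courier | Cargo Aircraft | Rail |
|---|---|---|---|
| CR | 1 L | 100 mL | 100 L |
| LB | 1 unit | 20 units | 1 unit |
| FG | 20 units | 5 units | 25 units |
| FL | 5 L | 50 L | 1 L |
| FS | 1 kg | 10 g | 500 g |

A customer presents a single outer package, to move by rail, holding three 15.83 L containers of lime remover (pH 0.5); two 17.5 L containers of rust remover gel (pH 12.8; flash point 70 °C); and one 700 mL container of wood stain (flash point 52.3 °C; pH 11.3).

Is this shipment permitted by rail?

Lime remover: pH 0.5 ≤ 2.5 → Category CR (Corrosive).
Rust remover gel: pH 12.8 ≥ 12 → Category CR (Corrosive).
Wood stain: flash point 52.3 °C ≤ 60 °C → Category FL (Flammable Liquid).
Category CR net quantity: (three 15.83 L containers = 47.49 L) + (two 17.5 L containers = 35 L) = 82.49 L.
That is within the Category CR rail limit of 100 L.
Category FL quantity: 700 mL.
That is within the Category FL rail limit of 1 L.
Every hazard category is within its rail limit and no segregation rule is violated.

Yes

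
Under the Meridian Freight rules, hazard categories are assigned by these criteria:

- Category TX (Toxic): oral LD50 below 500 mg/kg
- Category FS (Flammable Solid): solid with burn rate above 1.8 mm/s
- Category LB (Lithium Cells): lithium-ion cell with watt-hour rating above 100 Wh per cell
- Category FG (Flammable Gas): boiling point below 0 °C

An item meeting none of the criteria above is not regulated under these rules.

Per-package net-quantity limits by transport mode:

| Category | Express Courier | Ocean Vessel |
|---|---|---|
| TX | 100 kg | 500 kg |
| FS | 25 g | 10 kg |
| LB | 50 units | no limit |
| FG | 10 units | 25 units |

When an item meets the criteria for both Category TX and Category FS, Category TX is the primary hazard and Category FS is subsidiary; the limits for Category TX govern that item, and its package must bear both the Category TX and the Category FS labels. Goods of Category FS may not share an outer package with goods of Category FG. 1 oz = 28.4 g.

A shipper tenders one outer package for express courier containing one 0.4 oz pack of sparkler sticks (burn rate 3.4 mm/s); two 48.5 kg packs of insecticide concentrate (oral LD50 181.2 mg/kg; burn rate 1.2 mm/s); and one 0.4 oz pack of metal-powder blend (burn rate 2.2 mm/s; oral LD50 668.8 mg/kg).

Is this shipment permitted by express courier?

Yes

Sparkler sticks: burn rate 3.4 mm/s > 1.8 mm/s → Category FS (Flammable Solid).
With oral LD50 181.2 mg/kg (< 500 mg/kg), the insecticide concentrate falls in Category TX.
Burn rate 2.2 mm/s meets the Category FS criterion (Flammable Solid), so the metal-powder blend is Category FS.
Category FS net quantity: (one 0.4 oz pack = 11.36 g) + (one 0.4 oz pack = 11.36 g) = 22.72 g.
22.72 g ≤ 25 g (express courier limit, Category FS) — within limit.
Category TX quantity: two 48.5 kg packs = 97 kg.
97 kg ≤ 100 kg (express courier limit, Category TX) — within limit.
The segregation rule (Category FS with Category FG) does not apply to Category FS with Category TX.
Every hazard category is within its express courier limit and no segregation rule is violated.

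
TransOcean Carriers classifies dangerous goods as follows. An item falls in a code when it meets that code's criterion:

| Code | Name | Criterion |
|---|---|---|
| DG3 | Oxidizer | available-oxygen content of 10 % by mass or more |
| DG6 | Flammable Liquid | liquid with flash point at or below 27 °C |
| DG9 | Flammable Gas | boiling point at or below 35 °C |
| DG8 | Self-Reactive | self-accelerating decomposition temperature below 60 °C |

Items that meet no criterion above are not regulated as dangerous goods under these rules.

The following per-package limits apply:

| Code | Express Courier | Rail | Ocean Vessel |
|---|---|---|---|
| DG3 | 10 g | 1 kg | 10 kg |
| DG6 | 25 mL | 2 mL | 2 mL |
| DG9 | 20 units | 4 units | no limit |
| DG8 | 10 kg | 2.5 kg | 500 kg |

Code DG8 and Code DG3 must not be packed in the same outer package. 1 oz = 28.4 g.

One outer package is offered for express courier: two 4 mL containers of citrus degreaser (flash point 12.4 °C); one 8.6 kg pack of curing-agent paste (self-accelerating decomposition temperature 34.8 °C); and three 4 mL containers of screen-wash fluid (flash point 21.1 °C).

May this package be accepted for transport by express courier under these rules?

Flash point 12.4 °C meets the Code DG6 criterion (Flammable Liquid), so the citrus degreaser is Code DG6.
Self-accelerating decomposition temperature 34.8 °C meets the Code DG8 criterion (Self-Reactive), so the curing-agent paste is Code DG8.
With flash point 21.1 °C (≤ 27 °C), the screen-wash fluid falls in Code DG6.
Code DG8 quantity: 8.6 kg.
8.6 kg ≤ 10 kg (express courier limit, Code DG8) — within limit.
Code DG6 net quantity: (two 4 mL containers = 8 mL) + (three 4 mL containers = 12 mL) = 20 mL.
That is within the Code DG6 express courier limit of 25 mL.
The segregation rule (Code DG8 with Code DG3) does not apply to Code DG8 with Code DG6.
Every hazard code is within its express courier limit and no segregation rule is violated.

Yes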